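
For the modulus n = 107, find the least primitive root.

φ(107) = 107 − 1 = 106 = 2 · 53.
Test candidates g = 2, 3, … against the prime factors q ∈ {2, 53} of φ(107): g is a generator iff g^(106/q) ≢ 1 for every such q.
g = 2: 2^53 ≡ 106; 2^2 ≡ 4 — none is 1, so 2 is a primitive root.
So 2 is the smallest generator of (Z/107Z)^×.

2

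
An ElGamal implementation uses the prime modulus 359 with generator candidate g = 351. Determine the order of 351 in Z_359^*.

Since 351 ∈ (Z/359Z)^×, its order divides φ(359) = 359 − 1 = 358 = 2 · 179.
Divisors of 358: 1, 2, 179, 358.
Test each divisor d:
351^1 ≡ 351 (mod 359)
351^2 ≡ 64 (mod 359)
351^179 ≡ 358 (mod 359)
351^358 ≡ 1 (mod 359) ✓
Hence ord(351) = 358.

358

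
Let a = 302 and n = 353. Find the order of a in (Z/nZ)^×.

352

ord(302) | φ(353) = 353 − 1 = 352 = 2^5 · 11.
Divisors of 352: 1, 2, 4, 8, 11, 16, 22, 32, 44, 88, 176, 352.
Test each divisor d:
302^1 ≡ 302 (mod 353)
302^2 ≡ 130 (mod 353)
302^4 ≡ 309 (mod 353)
302^8 ≡ 171 (mod 353)
302^11 ≡ 106 (mod 353)
302^16 ≡ 295 (mod 353)
302^22 ≡ 293 (mod 353)
302^32 ≡ 187 (mod 353)
302^44 ≡ 70 (mod 353)
302^88 ≡ 311 (mod 353)
302^176 ≡ 352 (mod 353)
302^352 ≡ 1 (mod 353) ✓
Therefore the multiplicative order of 302 modulo 353 is 352.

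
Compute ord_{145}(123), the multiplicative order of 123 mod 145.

The order of 123 must divide φ(145) = φ(5·29) = (5−1)·(29−1) = 4·28 = 112 = 2^4 · 7.
Divisors of 112: 1, 2, 4, 7, 8, 14, 16, 28, 56, 112.
Check 123^d mod 145 for each divisor in increasing order:
123^1 ≡ 123 (mod 145)
123^2 ≡ 49 (mod 145)
123^4 ≡ 81 (mod 145)
123^7 ≡ 117 (mod 145)
123^8 ≡ 36 (mod 145)
123^14 ≡ 59 (mod 145)
123^16 ≡ 136 (mod 145)
123^28 ≡ 1 (mod 145) ✓
The smallest such exponent is 28, so the order of 123 is 28.

28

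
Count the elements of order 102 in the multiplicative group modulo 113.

0

φ(113) = 113 − 1 = 112 = 2^4 · 7.
In a cyclic group of order 112, there are φ(d) elements of order d for each divisor d of 112, and zero for non-divisors.
Since 102 ∤ 112, the count is 0.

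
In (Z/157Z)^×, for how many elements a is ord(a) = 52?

24

φ(157) = 157 − 1 = 156 = 2^2 · 3 · 13.
In a cyclic group of order 156, there are φ(d) elements of order d for each divisor d of 156, and zero for non-divisors.
52 = 2^2 · 13 divides 156, and φ(52) = 24.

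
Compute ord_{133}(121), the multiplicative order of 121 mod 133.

The order of 121 must divide φ(133) = φ(7·19) = (7−1)·(19−1) = 6·18 = 108 = 2^2 · 3^3.
Divisors of 108: 1, 2, 3, 4, 6, 9, 12, 18, 27, 36, 54, 108.
Evaluate successive powers at the divisors of 108:
121^1 ≡ 121
121^2 ≡ 11
121^3 ≡ 1
Therefore the multiplicative order of 121 modulo 133 is 3.

3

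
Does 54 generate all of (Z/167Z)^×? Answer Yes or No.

φ(167) = 167 − 1 = 166 = 2 · 83.
An element g generates (Z/167Z)^× iff g^(166/q) ≢ 1 (mod 167) for each prime q ∈ {2, 83}.
54^83 ≡ 1 (mod 167)  [q = 2: ≡ 1 ✗]
54^2 ≡ 77 (mod 167)  [q = 83: ≢ 1 ✓]
The check at q = 2 fails, so 54 generates a proper subgroup.

No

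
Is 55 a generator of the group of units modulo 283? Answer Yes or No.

φ(283) = 283 − 1 = 282 = 2 · 3 · 47.
Test 55^(282/q) mod 283 for each prime factor q of 282:
55^141 ≡ 282 (mod 283)  [q = 2: ≢ 1 ✓]
55^94 ≡ 238 (mod 283)  [q = 3: ≢ 1 ✓]
55^6 ≡ 275 (mod 283)  [q = 47: ≢ 1 ✓]
Every test exponent gives a nontrivial residue, hence 55 generates the full group.

Yes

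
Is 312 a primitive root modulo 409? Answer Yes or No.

φ(409) = 409 − 1 = 408 = 2^3 · 3 · 17.
Test 312^(408/q) mod 409 for each prime factor q of 408:
312^204 ≡ 408 (mod 409)  [q = 2: ≢ 1 ✓]
312^136 ≡ 53 (mod 409)  [q = 3: ≢ 1 ✓]
312^24 ≡ 6 (mod 409)  [q = 17: ≢ 1 ✓]
Every test exponent gives a nontrivial residue, hence 312 generates the full group.

Yes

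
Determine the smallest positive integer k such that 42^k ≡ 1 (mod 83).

82

Since 42 ∈ (Z/83Z)^×, its order divides φ(83) = 83 − 1 = 82 = 2 · 41.
Divisors of 82: 1, 2, 41, 82.
Check 42^d mod 83 for each divisor in increasing order:
42^1 ≡ 42
42^2 ≡ 21
42^41 ≡ 82
42^82 ≡ 1
Therefore the multiplicative order of 42 modulo 83 is 82.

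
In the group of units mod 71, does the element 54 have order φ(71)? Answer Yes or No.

No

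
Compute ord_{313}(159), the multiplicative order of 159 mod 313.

312

The order of 159 must divide φ(313) = 313 − 1 = 312 = 2^3 · 3 · 13.
Divisors of 312: 1, 2, 3, 4, 6, 8, 12, 13, 24, 26, 39, 52, 78, 104, 156, 312.
Compute 159^d (mod 313) for the divisors d until we hit 1:
159^1 ≡ 159 (mod 313)
159^2 ≡ 241 (mod 313)
159^3 ≡ 133 (mod 313)
159^4 ≡ 176 (mod 313)
159^6 ≡ 161 (mod 313)
159^8 ≡ 302 (mod 313)
159^12 ≡ 255 (mod 313)
159^13 ≡ 168 (mod 313)
159^24 ≡ 234 (mod 313)
159^26 ≡ 54 (mod 313)
159^39 ≡ 308 (mod 313)
159^52 ≡ 99 (mod 313)
159^78 ≡ 25 (mod 313)
159^104 ≡ 98 (mod 313)
159^156 ≡ 312 (mod 313)
159^312 ≡ 1 (mod 313) ✓
The smallest such exponent is 312, so the order of 159 is 312.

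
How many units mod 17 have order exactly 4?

2

φ(17) = 17 − 1 = 16 = 2^4.
Since (Z/17Z)^× is cyclic of order 16, the number of elements of order d is φ(d) when d | 16 and 0 otherwise.
4 = 2^2 divides 16, and φ(4) = 2.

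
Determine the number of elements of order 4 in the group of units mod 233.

2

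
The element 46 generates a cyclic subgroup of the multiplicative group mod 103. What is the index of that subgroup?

By Lagrange's theorem, ord_103(46) divides φ(103) = 103 − 1 = 102 = 2 · 3 · 17.
Divisors of 102: 1, 2, 3, 6, 17, 34, 51, 102.
Compute 46^d (mod 103) for the divisors d until we hit 1:
46^1 ≡ 46 (mod 103)
46^2 ≡ 56 (mod 103)
46^3 ≡ 1 (mod 103) ✓
So ord_103(46) = 3, hence |⟨46⟩| = 3.
The index is φ(103) / ord(46) = 102 / 3 = 34.

34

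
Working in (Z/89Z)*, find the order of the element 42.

44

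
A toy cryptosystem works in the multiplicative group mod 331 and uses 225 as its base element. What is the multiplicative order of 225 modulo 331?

55

Since 225 ∈ (Z/331Z)^×, its order divides φ(331) = 331 − 1 = 330 = 2 · 3 · 5 · 11.
Divisors of 330: 1, 2, 3, 5, 6, 10, 11, 15, 22, 30, 33, 55, 66, 110, 165, 330.
Evaluate successive powers at the divisors of 330:
225^1 ≡ 225 (mod 331)
225^2 ≡ 313 (mod 331)
225^3 ≡ 253 (mod 331)
225^5 ≡ 80 (mod 331)
225^6 ≡ 126 (mod 331)
225^10 ≡ 111 (mod 331)
225^11 ≡ 150 (mod 331)
225^15 ≡ 274 (mod 331)
225^22 ≡ 323 (mod 331)
225^30 ≡ 270 (mod 331)
225^33 ≡ 124 (mod 331)
225^55 ≡ 1 (mod 331) ✓
The smallest such exponent is 55, so the order of 225 is 55.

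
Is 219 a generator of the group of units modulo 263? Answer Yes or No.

φ(263) = 263 − 1 = 262 = 2 · 131.
219 is a primitive root mod 263 iff 219^(φ(263)/q) ≢ 1 for every prime q | φ(263), i.e. q ∈ {2, 131}.
219^131 ≡ 262 (mod 263)  [q = 2: ≢ 1 ✓]
219^2 ≡ 95 (mod 263)  [q = 131: ≢ 1 ✓]
None equal 1, so ord_263(219) = 262: 219 is a primitive root.

Yes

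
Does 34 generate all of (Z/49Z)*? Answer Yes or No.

No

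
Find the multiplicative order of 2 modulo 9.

6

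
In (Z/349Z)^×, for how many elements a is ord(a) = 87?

φ(349) = 349 − 1 = 348 = 2^2 · 3 · 29.
In a cyclic group of order 348, there are φ(d) elements of order d for each divisor d of 348, and zero for non-divisors.
87 = 3 · 29 divides 348, and φ(87) = 56.

56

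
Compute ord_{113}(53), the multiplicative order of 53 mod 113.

28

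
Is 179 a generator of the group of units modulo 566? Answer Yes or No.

No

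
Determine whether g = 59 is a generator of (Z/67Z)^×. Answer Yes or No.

φ(67) = 67 − 1 = 66 = 2 · 3 · 11.
It suffices to check that the order of 59 is not a proper divisor of 66: compute 59^(66/q) for q ∈ {2, 3, 11}.
59^33 ≡ 1 (mod 67)  [q = 2: ≡ 1 ✗]
59^22 ≡ 1 (mod 67)  [q = 3: ≡ 1 ✗]
59^6 ≡ 40 (mod 67)  [q = 11: ≢ 1 ✓]
Since 59^33 ≡ 1, the order of 59 divides 33 < 66, so 59 is not a primitive root.

No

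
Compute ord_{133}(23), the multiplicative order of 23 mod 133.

9

By Lagrange's theorem, ord_133(23) divides φ(133) = φ(7·19) = (7−1)·(19−1) = 6·18 = 108 = 2^2 · 3^3.
Divisors of 108: 1, 2, 3, 4, 6, 9, 12, 18, 27, 36, 54, 108.
Compute 23^d (mod 133) for the divisors d until we hit 1:
23^1 ≡ 23 (mod 133)
23^2 ≡ 130 (mod 133)
23^3 ≡ 64 (mod 133)
23^4 ≡ 9 (mod 133)
23^6 ≡ 106 (mod 133)
23^9 ≡ 1 (mod 133) ✓
Therefore the multiplicative order of 23 modulo 133 is 9.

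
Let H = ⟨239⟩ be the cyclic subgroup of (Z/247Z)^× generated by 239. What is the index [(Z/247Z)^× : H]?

Since 239 ∈ (Z/247Z)^×, its order divides φ(247) = φ(13·19) = (13−1)·(19−1) = 12·18 = 216 = 2^3 · 3^3.
Divisors of 216: 1, 2, 3, 4, 6, 8, 9, 12, 18, 24, 27, 36, 54, 72, 108, 216.
Compute 239^d (mod 247) for the divisors d until we hit 1:
239^1 ≡ 239 (mod 247)
239^2 ≡ 64 (mod 247)
239^3 ≡ 229 (mod 247)
239^4 ≡ 144 (mod 247)
239^6 ≡ 77 (mod 247)
239^8 ≡ 235 (mod 247)
239^9 ≡ 96 (mod 247)
239^12 ≡ 1 (mod 247) ✓
Thus |⟨239⟩| = ord(239) = 12.
The index is φ(247) / ord(239) = 216 / 12 = 18.

18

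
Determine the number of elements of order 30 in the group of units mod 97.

0

φ(97) = 97 − 1 = 96 = 2^5 · 3.
(Z/97Z)^× is cyclic (|G| = 96); a cyclic group of order m has exactly φ(d) elements of each order d | m, and none otherwise.
Since 30 ∤ 96, the count is 0.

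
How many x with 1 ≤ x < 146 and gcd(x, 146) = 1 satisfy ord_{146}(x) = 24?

8

φ(146) = φ(2)·φ(73) = 1·72 = 72 = 2^3 · 3^2.
Since (Z/146Z)^× is cyclic of order 72, the number of elements of order d is φ(d) when d | 72 and 0 otherwise.
24 = 2^3 · 3 divides 72, and φ(24) = 8.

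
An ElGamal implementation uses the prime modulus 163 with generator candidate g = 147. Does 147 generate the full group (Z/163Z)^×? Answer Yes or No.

Yes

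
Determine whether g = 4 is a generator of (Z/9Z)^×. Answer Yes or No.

No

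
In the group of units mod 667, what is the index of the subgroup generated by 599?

22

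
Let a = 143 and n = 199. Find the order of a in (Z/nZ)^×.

ord(143) | φ(199) = 199 − 1 = 198 = 2 · 3^2 · 11.
Divisors of 198: 1, 2, 3, 6, 9, 11, 18, 22, 33, 66, 99, 198.
Compute 143^d (mod 199) for the divisors d until we hit 1:
143^1 ≡ 143 (mod 199)
143^2 ≡ 151 (mod 199)
143^3 ≡ 101 (mod 199)
143^6 ≡ 52 (mod 199)
143^9 ≡ 78 (mod 199)
143^11 ≡ 37 (mod 199)
143^18 ≡ 114 (mod 199)
143^22 ≡ 175 (mod 199)
143^33 ≡ 107 (mod 199)
143^66 ≡ 106 (mod 199)
143^99 ≡ 198 (mod 199)
143^198 ≡ 1 (mod 199) ✓
So ord_199(143) = 198.

198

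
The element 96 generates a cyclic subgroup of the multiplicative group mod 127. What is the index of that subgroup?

1

ord(96) | φ(127) = 127 − 1 = 126 = 2 · 3^2 · 7.
Divisors of 126: 1, 2, 3, 6, 7, 9, 14, 18, 21, 42, 63, 126.
Test each divisor d:
96^1 ≡ 96 (mod 127)
96^2 ≡ 72 (mod 127)
96^3 ≡ 54 (mod 127)
96^6 ≡ 122 (mod 127)
96^7 ≡ 28 (mod 127)
96^9 ≡ 111 (mod 127)
96^14 ≡ 22 (mod 127)
96^18 ≡ 2 (mod 127)
96^21 ≡ 108 (mod 127)
96^42 ≡ 107 (mod 127)
96^63 ≡ 126 (mod 127)
96^126 ≡ 1 (mod 127) ✓
Thus |⟨96⟩| = ord(96) = 126.
[(Z/127Z)^× : ⟨96⟩] = 126/126 = 1.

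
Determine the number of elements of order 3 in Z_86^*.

2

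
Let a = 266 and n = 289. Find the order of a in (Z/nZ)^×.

272

The order of 266 must divide φ(289) = φ(17^2) = 17·(17−1) = 272 = 2^4 · 17.
Divisors of 272: 1, 2, 4, 8, 16, 17, 34, 68, 136, 272.
Check 266^d mod 289 for each divisor in increasing order:
266^1 ≡ 266 (mod 289)
266^2 ≡ 240 (mod 289)
266^4 ≡ 89 (mod 289)
266^8 ≡ 118 (mod 289)
266^16 ≡ 52 (mod 289)
266^17 ≡ 249 (mod 289)
266^34 ≡ 155 (mod 289)
266^68 ≡ 38 (mod 289)
266^136 ≡ 288 (mod 289)
266^272 ≡ 1 (mod 289) ✓
So ord_289(266) = 272.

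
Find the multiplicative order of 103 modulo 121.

55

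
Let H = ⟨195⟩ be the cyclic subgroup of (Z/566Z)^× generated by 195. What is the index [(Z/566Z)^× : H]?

2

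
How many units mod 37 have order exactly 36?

12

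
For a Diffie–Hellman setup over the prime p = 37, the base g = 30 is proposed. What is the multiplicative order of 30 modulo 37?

18

ord(30) | φ(37) = 37 − 1 = 36 = 2^2 · 3^2.
Divisors of 36: 1, 2, 3, 4, 6, 9, 12, 18, 36.
Test each divisor d:
30^1 ≡ 30 (mod 37)
30^2 ≡ 12 (mod 37)
30^3 ≡ 27 (mod 37)
30^4 ≡ 33 (mod 37)
30^6 ≡ 26 (mod 37)
30^9 ≡ 36 (mod 37)
30^12 ≡ 10 (mod 37)
30^18 ≡ 1 (mod 37) ✓
So ord_37(30) = 18.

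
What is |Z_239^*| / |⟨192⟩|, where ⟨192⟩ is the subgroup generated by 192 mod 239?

2

Since 192 ∈ (Z/239Z)^×, its order divides φ(239) = 239 − 1 = 238 = 2 · 7 · 17.
Divisors of 238: 1, 2, 7, 14, 17, 34, 119, 238.
Compute 192^d (mod 239) for the divisors d until we hit 1:
192^1 ≡ 192 (mod 239)
192^2 ≡ 58 (mod 239)
192^7 ≡ 166 (mod 239)
192^14 ≡ 71 (mod 239)
192^17 ≡ 44 (mod 239)
192^34 ≡ 24 (mod 239)
192^119 ≡ 1 (mod 239) ✓
Thus |⟨192⟩| = ord(192) = 119.
Index = |(Z/239Z)^×| / |⟨192⟩| = 238 / 119 = 2.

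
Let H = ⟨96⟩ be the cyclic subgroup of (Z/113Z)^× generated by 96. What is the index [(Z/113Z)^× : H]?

1

The order of 96 must divide φ(113) = 113 − 1 = 112 = 2^4 · 7.
Divisors of 112: 1, 2, 4, 7, 8, 14, 16, 28, 56, 112.
Check 96^d mod 113 for each divisor in increasing order:
96^1 ≡ 96 (mod 113)
96^2 ≡ 63 (mod 113)
96^4 ≡ 14 (mod 113)
96^7 ≡ 35 (mod 113)
96^8 ≡ 83 (mod 113)
96^14 ≡ 95 (mod 113)
96^16 ≡ 109 (mod 113)
96^28 ≡ 98 (mod 113)
96^56 ≡ 112 (mod 113)
96^112 ≡ 1 (mod 113) ✓
Thus |⟨96⟩| = ord(96) = 112.
The index is φ(113) / ord(96) = 112 / 112 = 1.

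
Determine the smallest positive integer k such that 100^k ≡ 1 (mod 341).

15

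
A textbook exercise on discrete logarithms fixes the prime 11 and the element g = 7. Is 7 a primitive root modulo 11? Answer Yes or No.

φ(11) = 11 − 1 = 10 = 2 · 5.
It suffices to check that the order of 7 is not a proper divisor of 10: compute 7^(10/q) for q ∈ {2, 5}.
7^5 ≡ 10 (mod 11)  [q = 2: ≢ 1 ✓]
7^2 ≡ 5 (mod 11)  [q = 5: ≢ 1 ✓]
Every test exponent gives a nontrivial residue, hence 7 generates the full group.

Yes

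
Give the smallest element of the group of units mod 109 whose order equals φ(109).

φ(109) = 109 − 1 = 108 = 2^2 · 3^3.
Test candidates g = 2, 3, … against the prime factors q ∈ {2, 3} of φ(109): g is a generator iff g^(108/q) ≢ 1 for every such q.
g = 2: 2^54 ≡ 108; 2^36 ≡ 1 — hits 1, so not a primitive root.
g = 3: 3^54 ≡ 1 — hits 1, so not a primitive root.
g = 4: 4^54 ≡ 1 — hits 1, so not a primitive root.
g = 5: 5^54 ≡ 1 — hits 1, so not a primitive root.
g = 6: 6^54 ≡ 108; 6^36 ≡ 63 — none is 1, so 6 is a primitive root.
So 6 is the smallest generator of (Z/109Z)^×.

6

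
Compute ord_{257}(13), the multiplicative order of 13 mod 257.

128

By Lagrange's theorem, ord_257(13) divides φ(257) = 257 − 1 = 256 = 2^8.
Divisors of 256: 1, 2, 4, 8, 16, 32, 64, 128, 256.
Check 13^d mod 257 for each divisor in increasing order:
13^1 ≡ 13 (mod 257)
13^2 ≡ 169 (mod 257)
13^4 ≡ 34 (mod 257)
13^8 ≡ 128 (mod 257)
13^16 ≡ 193 (mod 257)
13^32 ≡ 241 (mod 257)
13^64 ≡ 256 (mod 257)
13^128 ≡ 1 (mod 257) ✓
So ord_257(13) = 128.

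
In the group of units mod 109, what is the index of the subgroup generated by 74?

2

By Lagrange's theorem, ord_109(74) divides φ(109) = 109 − 1 = 108 = 2^2 · 3^3.
Divisors of 108: 1, 2, 3, 4, 6, 9, 12, 18, 27, 36, 54, 108.
Compute 74^d (mod 109) for the divisors d until we hit 1:
74^1 ≡ 74
74^2 ≡ 26
74^3 ≡ 71
74^4 ≡ 22
74^6 ≡ 27
74^9 ≡ 64
74^12 ≡ 75
74^18 ≡ 63
74^27 ≡ 108
74^36 ≡ 45
74^54 ≡ 1
The order of 74 is 54, so the subgroup it generates has 54 elements.
The index is φ(109) / ord(74) = 108 / 54 = 2.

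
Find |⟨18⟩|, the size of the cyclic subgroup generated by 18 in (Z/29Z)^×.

28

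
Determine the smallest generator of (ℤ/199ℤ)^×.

3

φ(199) = 199 − 1 = 198 = 2 · 3^2 · 11.
g is a primitive root iff g^(198/q) ≢ 1 (mod 199) for each prime q ∈ {2, 3, 11}.
g = 2: 2^99 ≡ 1 — hits 1, so not a primitive root.
g = 3: 3^99 ≡ 198; 3^66 ≡ 106; 3^18 ≡ 125 — none is 1, so 3 is a primitive root.
Hence the least primitive root of 199 is 3.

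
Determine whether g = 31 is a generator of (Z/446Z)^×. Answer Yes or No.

No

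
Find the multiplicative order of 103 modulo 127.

9

By Lagrange's theorem, ord_127(103) divides φ(127) = 127 − 1 = 126 = 2 · 3^2 · 7.
Divisors of 126: 1, 2, 3, 6, 7, 9, 14, 18, 21, 42, 63, 126.
Test each divisor d:
103^1 ≡ 103 (mod 127)
103^2 ≡ 68 (mod 127)
103^3 ≡ 19 (mod 127)
103^6 ≡ 107 (mod 127)
103^7 ≡ 99 (mod 127)
103^9 ≡ 1 (mod 127) ✓
Therefore the multiplicative order of 103 modulo 127 is 9.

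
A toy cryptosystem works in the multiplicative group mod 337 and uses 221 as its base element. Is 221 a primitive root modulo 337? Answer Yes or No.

φ(337) = 337 − 1 = 336 = 2^4 · 3 · 7.
An element g generates (Z/337Z)^× iff g^(336/q) ≢ 1 (mod 337) for each prime q ∈ {2, 3, 7}.
221^168 ≡ 336 (mod 337)  [q = 2: ≢ 1 ✓]
221^112 ≡ 128 (mod 337)  [q = 3: ≢ 1 ✓]
221^48 ≡ 79 (mod 337)  [q = 7: ≢ 1 ✓]
Every test exponent gives a nontrivial residue, hence 221 generates the full group.

Yes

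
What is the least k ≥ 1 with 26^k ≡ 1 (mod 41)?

40

The order of 26 must divide φ(41) = 41 − 1 = 40 = 2^3 · 5.
Divisors of 40: 1, 2, 4, 5, 8, 10, 20, 40.
Check 26^d mod 41 for each divisor in increasing order:
26^1 ≡ 26 (mod 41)
26^2 ≡ 20 (mod 41)
26^4 ≡ 31 (mod 41)
26^5 ≡ 27 (mod 41)
26^8 ≡ 18 (mod 41)
26^10 ≡ 32 (mod 41)
26^20 ≡ 40 (mod 41)
26^40 ≡ 1 (mod 41) ✓
Therefore the multiplicative order of 26 modulo 41 is 40.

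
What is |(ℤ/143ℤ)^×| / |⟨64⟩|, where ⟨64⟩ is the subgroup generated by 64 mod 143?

12

By Lagrange's theorem, ord_143(64) divides φ(143) = φ(11·13) = (11−1)·(13−1) = 10·12 = 120 = 2^3 · 3 · 5.
Divisors of 120: 1, 2, 3, 4, 5, 6, 8, 10, 12, 15, 20, 24, 30, 40, 60, 120.
Compute 64^d (mod 143) for the divisors d until we hit 1:
64^1 ≡ 64 (mod 143)
64^2 ≡ 92 (mod 143)
64^3 ≡ 25 (mod 143)
64^4 ≡ 27 (mod 143)
64^5 ≡ 12 (mod 143)
64^6 ≡ 53 (mod 143)
64^8 ≡ 14 (mod 143)
64^10 ≡ 1 (mod 143) ✓
So ord_143(64) = 10, hence |⟨64⟩| = 10.
[(Z/143Z)^× : ⟨64⟩] = 120/10 = 12.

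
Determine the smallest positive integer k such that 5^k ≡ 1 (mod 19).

9

ord(5) | φ(19) = 19 − 1 = 18 = 2 · 3^2.
Divisors of 18: 1, 2, 3, 6, 9, 18.
Compute 5^d (mod 19) for the divisors d until we hit 1:
5^1 ≡ 5
5^2 ≡ 6
5^3 ≡ 11
5^6 ≡ 7
5^9 ≡ 1
The smallest such exponent is 9, so the order of 5 is 9.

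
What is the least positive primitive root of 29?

2

φ(29) = 29 − 1 = 28 = 2^2 · 7.
g is a primitive root iff g^(28/q) ≢ 1 (mod 29) for each prime q ∈ {2, 7}.
g = 2: 2^14 ≡ 28; 2^4 ≡ 16 — none is 1, so 2 is a primitive root.
The smallest primitive root modulo 29 is 2.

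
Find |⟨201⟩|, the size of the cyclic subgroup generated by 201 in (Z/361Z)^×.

By Lagrange's theorem, ord_361(201) divides φ(361) = φ(19^2) = 19·(19−1) = 342 = 2 · 3^2 · 19.
Divisors of 342: 1, 2, 3, 6, 9, 18, 19, 38, 57, 114, 171, 342.
Check 201^d mod 361 for each divisor in increasing order:
201^1 ≡ 201 (mod 361)
201^2 ≡ 330 (mod 361)
201^3 ≡ 267 (mod 361)
201^6 ≡ 172 (mod 361)
201^9 ≡ 77 (mod 361)
201^18 ≡ 153 (mod 361)
201^19 ≡ 68 (mod 361)
201^38 ≡ 292 (mod 361)
201^57 ≡ 1 (mod 361) ✓
So ord_361(201) = 57.

57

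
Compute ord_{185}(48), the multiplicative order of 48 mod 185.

Since 48 ∈ (Z/185Z)^×, its order divides φ(185) = φ(5·37) = (5−1)·(37−1) = 4·36 = 144 = 2^4 · 3^2.
Divisors of 144: 1, 2, 3, 4, 6, 8, 9, 12, 16, 18, 24, 36, 48, 72, 144.
Compute 48^d (mod 185) for the divisors d until we hit 1:
48^1 ≡ 48
48^2 ≡ 84
48^3 ≡ 147
48^4 ≡ 26
48^6 ≡ 149
48^8 ≡ 121
48^9 ≡ 73
48^12 ≡ 1
So ord_185(48) = 12.

12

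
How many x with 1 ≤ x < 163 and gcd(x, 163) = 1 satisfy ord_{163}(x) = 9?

φ(163) = 163 − 1 = 162 = 2 · 3^4.
Since (Z/163Z)^× is cyclic of order 162, the number of elements of order d is φ(d) when d | 162 and 0 otherwise.
9 = 3^2 divides 162, and φ(9) = 6.

6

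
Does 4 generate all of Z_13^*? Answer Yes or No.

No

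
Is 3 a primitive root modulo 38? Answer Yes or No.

Yes

φ(38) = φ(2)·φ(19) = 1·18 = 18 = 2 · 3^2.
Test 3^(18/q) mod 38 for each prime factor q of 18:
3^9 ≡ 37 (mod 38)  [q = 2: ≢ 1 ✓]
3^6 ≡ 7 (mod 38)  [q = 3: ≢ 1 ✓]
None equal 1, so ord_38(3) = 18: 3 is a primitive root.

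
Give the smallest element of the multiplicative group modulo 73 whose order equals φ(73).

φ(73) = 73 − 1 = 72 = 2^3 · 3^2.
g is a primitive root iff g^(72/q) ≢ 1 (mod 73) for each prime q ∈ {2, 3}.
g = 2: 2^36 ≡ 1 — hits 1, so not a primitive root.
g = 3: 3^36 ≡ 1 — hits 1, so not a primitive root.
g = 4: 4^36 ≡ 1 — hits 1, so not a primitive root.
g = 5: 5^36 ≡ 72; 5^24 ≡ 8 — none is 1, so 5 is a primitive root.
So 5 is the smallest generator of (Z/73Z)^×.

5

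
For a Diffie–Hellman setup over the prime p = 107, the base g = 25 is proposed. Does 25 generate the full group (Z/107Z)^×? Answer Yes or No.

No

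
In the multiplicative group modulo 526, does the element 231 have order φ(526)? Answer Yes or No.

Yes

φ(526) = φ(2)·φ(263) = 1·262 = 262 = 2 · 131.
Test 231^(262/q) mod 526 for each prime factor q of 262:
231^131 ≡ 525 (mod 526)  [q = 2: ≢ 1 ✓]
231^2 ≡ 235 (mod 526)  [q = 131: ≢ 1 ✓]
All checks pass, so 231 has order 262 and is a primitive root modulo 526.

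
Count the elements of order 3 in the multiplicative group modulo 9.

φ(9) = φ(3^2) = 3·(3−1) = 6 = 2 · 3.
(Z/9Z)^× is cyclic (|G| = 6); a cyclic group of order m has exactly φ(d) elements of each order d | m, and none otherwise.
3 | 6, and φ(3) = 3 − 1 = 2.

2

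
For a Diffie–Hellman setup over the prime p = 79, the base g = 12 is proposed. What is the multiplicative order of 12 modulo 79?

26

By Lagrange's theorem, ord_79(12) divides φ(79) = 79 − 1 = 78 = 2 · 3 · 13.
Divisors of 78: 1, 2, 3, 6, 13, 26, 39, 78.
Compute 12^d (mod 79) for the divisors d until we hit 1:
12^1 ≡ 12
12^2 ≡ 65
12^3 ≡ 69
12^6 ≡ 21
12^13 ≡ 78
12^26 ≡ 1
So ord_79(12) = 26.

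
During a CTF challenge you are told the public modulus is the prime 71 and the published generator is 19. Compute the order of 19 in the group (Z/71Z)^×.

35

By Lagrange's theorem, ord_71(19) divides φ(71) = 71 − 1 = 70 = 2 · 5 · 7.
Divisors of 70: 1, 2, 5, 7, 10, 14, 35, 70.
Check 19^d mod 71 for each divisor in increasing order:
19^1 ≡ 19 (mod 71)
19^2 ≡ 6 (mod 71)
19^5 ≡ 45 (mod 71)
19^7 ≡ 57 (mod 71)
19^10 ≡ 37 (mod 71)
19^14 ≡ 54 (mod 71)
19^35 ≡ 1 (mod 71) ✓
Hence ord(19) = 35.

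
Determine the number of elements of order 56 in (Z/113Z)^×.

24

φ(113) = 113 − 1 = 112 = 2^4 · 7.
(Z/113Z)^× is cyclic (|G| = 112); a cyclic group of order m has exactly φ(d) elements of each order d | m, and none otherwise.
56 = 2^3 · 7 divides 112, and φ(56) = 24.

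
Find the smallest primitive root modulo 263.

φ(263) = 263 − 1 = 262 = 2 · 131.
Test candidates g = 2, 3, … against the prime factors q ∈ {2, 131} of φ(263): g is a generator iff g^(262/q) ≢ 1 for every such q.
g = 2: 2^131 ≡ 1 — hits 1, so not a primitive root.
g = 3: 3^131 ≡ 1 — hits 1, so not a primitive root.
g = 4: 4^131 ≡ 1 — hits 1, so not a primitive root.
g = 5: 5^131 ≡ 262; 5^2 ≡ 25 — none is 1, so 5 is a primitive root.
Hence the least primitive root of 263 is 5.

5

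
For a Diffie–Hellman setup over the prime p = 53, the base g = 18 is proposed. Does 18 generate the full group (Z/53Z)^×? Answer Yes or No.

Yes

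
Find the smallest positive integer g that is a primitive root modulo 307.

φ(307) = 307 − 1 = 306 = 2 · 3^2 · 17.
Test candidates g = 2, 3, … against the prime factors q ∈ {2, 3, 17} of φ(307): g is a generator iff g^(306/q) ≢ 1 for every such q.
g = 2: 2^153 ≡ 306; 2^102 ≡ 1 — hits 1, so not a primitive root.
g = 3: 3^153 ≡ 306; 3^102 ≡ 1 — hits 1, so not a primitive root.
g = 4: 4^153 ≡ 1 — hits 1, so not a primitive root.
g = 5: 5^153 ≡ 306; 5^102 ≡ 289; 5^18 ≡ 81 — none is 1, so 5 is a primitive root.
So 5 is the smallest generator of (Z/307Z)^×.

5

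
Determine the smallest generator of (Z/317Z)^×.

2

φ(317) = 317 − 1 = 316 = 2^2 · 79.
g is a primitive root iff g^(316/q) ≢ 1 (mod 317) for each prime q ∈ {2, 79}.
g = 2: 2^158 ≡ 316; 2^4 ≡ 16 — none is 1, so 2 is a primitive root.
Hence the least primitive root of 317 is 2.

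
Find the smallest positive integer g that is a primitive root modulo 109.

6

φ(109) = 109 − 1 = 108 = 2^2 · 3^3.
g is a primitive root iff g^(108/q) ≢ 1 (mod 109) for each prime q ∈ {2, 3}.
g = 2: 2^54 ≡ 108; 2^36 ≡ 1 — hits 1, so not a primitive root.
g = 3: 3^54 ≡ 1 — hits 1, so not a primitive root.
g = 4: 4^54 ≡ 1 — hits 1, so not a primitive root.
g = 5: 5^54 ≡ 1 — hits 1, so not a primitive root.
g = 6: 6^54 ≡ 108; 6^36 ≡ 63 — none is 1, so 6 is a primitive root.
The smallest primitive root modulo 109 is 6.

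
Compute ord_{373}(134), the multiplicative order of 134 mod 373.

The order of 134 must divide φ(373) = 373 − 1 = 372 = 2^2 · 3 · 31.
Divisors of 372: 1, 2, 3, 4, 6, 12, 31, 62, 93, 124, 186, 372.
Check 134^d mod 373 for each divisor in increasing order:
134^1 ≡ 134 (mod 373)
134^2 ≡ 52 (mod 373)
134^3 ≡ 254 (mod 373)
134^4 ≡ 93 (mod 373)
134^6 ≡ 360 (mod 373)
134^12 ≡ 169 (mod 373)
134^31 ≡ 89 (mod 373)
134^62 ≡ 88 (mod 373)
134^93 ≡ 372 (mod 373)
134^124 ≡ 284 (mod 373)
134^186 ≡ 1 (mod 373) ✓
Hence ord(134) = 186.

186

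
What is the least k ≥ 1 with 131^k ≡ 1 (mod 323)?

144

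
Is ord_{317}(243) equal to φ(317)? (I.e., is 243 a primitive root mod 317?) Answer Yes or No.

Yes

φ(317) = 317 − 1 = 316 = 2^2 · 79.
243 is a primitive root mod 317 iff 243^(φ(317)/q) ≢ 1 for every prime q | φ(317), i.e. q ∈ {2, 79}.
243^158 ≡ 316 (mod 317)  [q = 2: ≢ 1 ✓]
243^4 ≡ 278 (mod 317)  [q = 79: ≢ 1 ✓]
Every test exponent gives a nontrivial residue, hence 243 generates the full group.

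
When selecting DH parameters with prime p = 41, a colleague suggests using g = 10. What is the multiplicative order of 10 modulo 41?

5

Since 10 ∈ (Z/41Z)^×, its order divides φ(41) = 41 − 1 = 40 = 2^3 · 5.
Divisors of 40: 1, 2, 4, 5, 8, 10, 20, 40.
Evaluate successive powers at the divisors of 40:
10^1 ≡ 10
10^2 ≡ 18
10^4 ≡ 37
10^5 ≡ 1
Hence ord(10) = 5.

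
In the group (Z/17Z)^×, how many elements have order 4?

φ(17) = 17 − 1 = 16 = 2^4.
(Z/17Z)^× is cyclic (|G| = 16); a cyclic group of order m has exactly φ(d) elements of each order d | m, and none otherwise.
4 = 2^2 divides 16, and φ(4) = 2.

2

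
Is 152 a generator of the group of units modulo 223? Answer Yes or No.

φ(223) = 223 − 1 = 222 = 2 · 3 · 37.
It suffices to check that the order of 152 is not a proper divisor of 222: compute 152^(222/q) for q ∈ {2, 3, 37}.
152^111 ≡ 1 (mod 223)  [q = 2: ≡ 1 ✗]
152^74 ≡ 183 (mod 223)  [q = 3: ≢ 1 ✓]
152^6 ≡ 16 (mod 223)  [q = 37: ≢ 1 ✓]
The check at q = 2 fails, so 152 generates a proper subgroup.

No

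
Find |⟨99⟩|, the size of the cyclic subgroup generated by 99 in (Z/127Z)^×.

By Lagrange's theorem, ord_127(99) divides φ(127) = 127 − 1 = 126 = 2 · 3^2 · 7.
Divisors of 126: 1, 2, 3, 6, 7, 9, 14, 18, 21, 42, 63, 126.
Evaluate successive powers at the divisors of 126:
99^1 ≡ 99 (mod 127)
99^2 ≡ 22 (mod 127)
99^3 ≡ 19 (mod 127)
99^6 ≡ 107 (mod 127)
99^7 ≡ 52 (mod 127)
99^9 ≡ 1 (mod 127) ✓
Therefore the multiplicative order of 99 modulo 127 is 9.

9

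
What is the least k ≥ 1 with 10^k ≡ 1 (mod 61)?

60

By Lagrange's theorem, ord_61(10) divides φ(61) = 61 − 1 = 60 = 2^2 · 3 · 5.
Divisors of 60: 1, 2, 3, 4, 5, 6, 10, 12, 15, 20, 30, 60.
Compute 10^d (mod 61) for the divisors d until we hit 1:
10^1 ≡ 10 (mod 61)
10^2 ≡ 39 (mod 61)
10^3 ≡ 24 (mod 61)
10^4 ≡ 57 (mod 61)
10^5 ≡ 21 (mod 61)
10^6 ≡ 27 (mod 61)
10^10 ≡ 14 (mod 61)
10^12 ≡ 58 (mod 61)
10^15 ≡ 50 (mod 61)
10^20 ≡ 13 (mod 61)
10^30 ≡ 60 (mod 61)
10^60 ≡ 1 (mod 61) ✓
Hence ord(10) = 60.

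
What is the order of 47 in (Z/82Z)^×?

By Lagrange's theorem, ord_82(47) divides φ(82) = φ(2)·φ(41) = 1·40 = 40 = 2^3 · 5.
Divisors of 40: 1, 2, 4, 5, 8, 10, 20, 40.
Evaluate successive powers at the divisors of 40:
47^1 ≡ 47 (mod 82)
47^2 ≡ 77 (mod 82)
47^4 ≡ 25 (mod 82)
47^5 ≡ 27 (mod 82)
47^8 ≡ 51 (mod 82)
47^10 ≡ 73 (mod 82)
47^20 ≡ 81 (mod 82)
47^40 ≡ 1 (mod 82) ✓
Therefore the multiplicative order of 47 modulo 82 is 40.

40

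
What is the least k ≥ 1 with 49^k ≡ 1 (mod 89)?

ord(49) | φ(89) = 89 − 1 = 88 = 2^3 · 11.
Divisors of 88: 1, 2, 4, 8, 11, 22, 44, 88.
Test each divisor d:
49^1 ≡ 49 (mod 89)
49^2 ≡ 87 (mod 89)
49^4 ≡ 4 (mod 89)
49^8 ≡ 16 (mod 89)
49^11 ≡ 34 (mod 89)
49^22 ≡ 88 (mod 89)
49^44 ≡ 1 (mod 89) ✓
Hence ord(49) = 44.

44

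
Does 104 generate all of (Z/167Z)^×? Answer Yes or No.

Yes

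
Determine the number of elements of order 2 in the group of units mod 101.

φ(101) = 101 − 1 = 100 = 2^2 · 5^2.
(Z/101Z)^× is cyclic (|G| = 100); a cyclic group of order m has exactly φ(d) elements of each order d | m, and none otherwise.
2 | 100, and φ(2) = 2 − 1 = 1.

1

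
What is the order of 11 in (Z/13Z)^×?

12

Since 11 ∈ (Z/13Z)^×, its order divides φ(13) = 13 − 1 = 12 = 2^2 · 3.
Divisors of 12: 1, 2, 3, 4, 6, 12.
Test each divisor d:
11^1 ≡ 11 (mod 13)
11^2 ≡ 4 (mod 13)
11^3 ≡ 5 (mod 13)
11^4 ≡ 3 (mod 13)
11^6 ≡ 12 (mod 13)
11^12 ≡ 1 (mod 13) ✓
So ord_13(11) = 12.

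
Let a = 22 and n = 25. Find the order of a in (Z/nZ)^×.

20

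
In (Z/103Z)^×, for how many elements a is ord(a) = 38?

0

φ(103) = 103 − 1 = 102 = 2 · 3 · 17.
(Z/103Z)^× is cyclic (|G| = 102); a cyclic group of order m has exactly φ(d) elements of each order d | m, and none otherwise.
38 does not divide 102, so no element of (Z/103Z)^× has order 38.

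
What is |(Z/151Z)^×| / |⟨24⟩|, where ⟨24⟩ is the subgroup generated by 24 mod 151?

The order of 24 must divide φ(151) = 151 − 1 = 150 = 2 · 3 · 5^2.
Divisors of 150: 1, 2, 3, 5, 6, 10, 15, 25, 30, 50, 75, 150.
Test each divisor d:
24^1 ≡ 24 (mod 151)
24^2 ≡ 123 (mod 151)
24^3 ≡ 83 (mod 151)
24^5 ≡ 92 (mod 151)
24^6 ≡ 94 (mod 151)
24^10 ≡ 8 (mod 151)
24^15 ≡ 132 (mod 151)
24^25 ≡ 150 (mod 151)
24^30 ≡ 59 (mod 151)
24^50 ≡ 1 (mod 151) ✓
Thus |⟨24⟩| = ord(24) = 50.
Index = |(Z/151Z)^×| / |⟨24⟩| = 150 / 50 = 3.

3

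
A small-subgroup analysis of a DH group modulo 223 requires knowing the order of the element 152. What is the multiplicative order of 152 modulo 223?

ord(152) | φ(223) = 223 − 1 = 222 = 2 · 3 · 37.
Divisors of 222: 1, 2, 3, 6, 37, 74, 111, 222.
Compute 152^d (mod 223) for the divisors d until we hit 1:
152^1 ≡ 152
152^2 ≡ 135
152^3 ≡ 4
152^6 ≡ 16
152^37 ≡ 39
152^74 ≡ 183
152^111 ≡ 1
Therefore the multiplicative order of 152 modulo 223 is 111.

111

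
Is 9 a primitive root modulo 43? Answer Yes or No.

φ(43) = 43 − 1 = 42 = 2 · 3 · 7.
An element g generates (Z/43Z)^× iff g^(42/q) ≢ 1 (mod 43) for each prime q ∈ {2, 3, 7}.
9^21 ≡ 1 (mod 43)  [q = 2: ≡ 1 ✗]
9^14 ≡ 6 (mod 43)  [q = 3: ≢ 1 ✓]
9^6 ≡ 4 (mod 43)  [q = 7: ≢ 1 ✓]
Since 9^21 ≡ 1, the order of 9 divides 21 < 42, so 9 is not a primitive root.

No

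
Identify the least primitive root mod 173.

2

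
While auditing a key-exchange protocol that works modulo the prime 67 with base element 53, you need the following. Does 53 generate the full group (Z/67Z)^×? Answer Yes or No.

No

φ(67) = 67 − 1 = 66 = 2 · 3 · 11.
Test 53^(66/q) mod 67 for each prime factor q of 66:
53^33 ≡ 66 (mod 67)  [q = 2: ≢ 1 ✓]
53^22 ≡ 1 (mod 67)  [q = 3: ≡ 1 ✗]
53^6 ≡ 9 (mod 67)  [q = 11: ≢ 1 ✓]
Since 53^22 ≡ 1, the order of 53 divides 22 < 66, so 53 is not a primitive root.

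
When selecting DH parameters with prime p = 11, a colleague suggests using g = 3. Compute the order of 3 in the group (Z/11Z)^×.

5

By Lagrange's theorem, ord_11(3) divides φ(11) = 11 − 1 = 10 = 2 · 5.
Divisors of 10: 1, 2, 5, 10.
Evaluate successive powers at the divisors of 10:
3^1 ≡ 3
3^2 ≡ 9
3^5 ≡ 1
So ord_11(3) = 5.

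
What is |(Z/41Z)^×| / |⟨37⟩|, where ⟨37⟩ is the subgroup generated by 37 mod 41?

The order of 37 must divide φ(41) = 41 − 1 = 40 = 2^3 · 5.
Divisors of 40: 1, 2, 4, 5, 8, 10, 20, 40.
Test each divisor d:
37^1 ≡ 37 (mod 41)
37^2 ≡ 16 (mod 41)
37^4 ≡ 10 (mod 41)
37^5 ≡ 1 (mod 41) ✓
So ord_41(37) = 5, hence |⟨37⟩| = 5.
[(Z/41Z)^× : ⟨37⟩] = 40/5 = 8.

8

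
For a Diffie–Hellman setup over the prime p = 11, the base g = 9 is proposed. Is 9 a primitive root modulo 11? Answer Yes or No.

No

φ(11) = 11 − 1 = 10 = 2 · 5.
9 is a primitive root mod 11 iff 9^(φ(11)/q) ≢ 1 for every prime q | φ(11), i.e. q ∈ {2, 5}.
9^5 ≡ 1 (mod 11)  [q = 2: ≡ 1 ✗]
9^2 ≡ 4 (mod 11)  [q = 5: ≢ 1 ✓]
The check at q = 2 fails, so 9 generates a proper subgroup.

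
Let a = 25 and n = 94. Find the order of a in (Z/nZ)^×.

The order of 25 must divide φ(94) = φ(2)·φ(47) = 1·46 = 46 = 2 · 23.
Divisors of 46: 1, 2, 23, 46.
Evaluate successive powers at the divisors of 46:
25^1 ≡ 25 (mod 94)
25^2 ≡ 61 (mod 94)
25^23 ≡ 1 (mod 94) ✓
So ord_94(25) = 23.

23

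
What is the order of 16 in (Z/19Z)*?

9

The order of 16 must divide φ(19) = 19 − 1 = 18 = 2 · 3^2.
Divisors of 18: 1, 2, 3, 6, 9, 18.
Compute 16^d (mod 19) for the divisors d until we hit 1:
16^1 ≡ 16 (mod 19)
16^2 ≡ 9 (mod 19)
16^3 ≡ 11 (mod 19)
16^6 ≡ 7 (mod 19)
16^9 ≡ 1 (mod 19) ✓
Hence ord(16) = 9.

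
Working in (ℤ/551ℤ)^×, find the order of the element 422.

63

The order of 422 must divide φ(551) = φ(19·29) = (19−1)·(29−1) = 18·28 = 504 = 2^3 · 3^2 · 7.
Divisors of 504: 1, 2, 3, 4, 6, 7, 8, 9, 12, 14, 18, 21, 24, 28, 36, 42, 56, 63, 72, 84, 126, 168, 252, 504.
Check 422^d mod 551 for each divisor in increasing order:
422^1 ≡ 422
422^2 ≡ 111
422^3 ≡ 7
422^4 ≡ 199
422^6 ≡ 49
422^7 ≡ 291
422^8 ≡ 480
422^9 ≡ 343
422^12 ≡ 197
422^14 ≡ 378
422^18 ≡ 286
422^21 ≡ 349
422^24 ≡ 239
422^28 ≡ 175
422^36 ≡ 248
422^42 ≡ 30
422^56 ≡ 320
422^63 ≡ 1
Therefore the multiplicative order of 422 modulo 551 is 63.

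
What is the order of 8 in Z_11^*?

The order of 8 must divide φ(11) = 11 − 1 = 10 = 2 · 5.
Divisors of 10: 1, 2, 5, 10.
Test each divisor d:
8^1 ≡ 8 (mod 11)
8^2 ≡ 9 (mod 11)
8^5 ≡ 10 (mod 11)
8^10 ≡ 1 (mod 11) ✓
Therefore the multiplicative order of 8 modulo 11 is 10.

10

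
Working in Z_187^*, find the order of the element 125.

ord(125) | φ(187) = φ(11·17) = (11−1)·(17−1) = 10·16 = 160 = 2^5 · 5.
Divisors of 160: 1, 2, 4, 5, 8, 10, 16, 20, 32, 40, 80, 160.
Check 125^d mod 187 for each divisor in increasing order:
125^1 ≡ 125
125^2 ≡ 104
125^4 ≡ 157
125^5 ≡ 177
125^8 ≡ 152
125^10 ≡ 100
125^16 ≡ 103
125^20 ≡ 89
125^32 ≡ 137
125^40 ≡ 67
125^80 ≡ 1
The smallest such exponent is 80, so the order of 125 is 80.

80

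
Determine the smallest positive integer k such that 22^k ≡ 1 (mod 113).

56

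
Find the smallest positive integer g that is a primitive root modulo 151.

φ(151) = 151 − 1 = 150 = 2 · 3 · 5^2.
g is a primitive root iff g^(150/q) ≢ 1 (mod 151) for each prime q ∈ {2, 3, 5}.
g = 2: 2^75 ≡ 1 — hits 1, so not a primitive root.
g = 3: 3^75 ≡ 150; 3^50 ≡ 1 — hits 1, so not a primitive root.
g = 4: 4^75 ≡ 1 — hits 1, so not a primitive root.
g = 5: 5^75 ≡ 1 — hits 1, so not a primitive root.
g = 6: 6^75 ≡ 150; 6^50 ≡ 32; 6^30 ≡ 59 — none is 1, so 6 is a primitive root.
So 6 is the smallest generator of (Z/151Z)^×.

6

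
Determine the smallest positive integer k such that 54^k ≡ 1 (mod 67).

33

Since 54 ∈ (Z/67Z)^×, its order divides φ(67) = 67 − 1 = 66 = 2 · 3 · 11.
Divisors of 66: 1, 2, 3, 6, 11, 22, 33, 66.
Check 54^d mod 67 for each divisor in increasing order:
54^1 ≡ 54 (mod 67)
54^2 ≡ 35 (mod 67)
54^3 ≡ 14 (mod 67)
54^6 ≡ 62 (mod 67)
54^11 ≡ 29 (mod 67)
54^22 ≡ 37 (mod 67)
54^33 ≡ 1 (mod 67) ✓
Hence ord(54) = 33.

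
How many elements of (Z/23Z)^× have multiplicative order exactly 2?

1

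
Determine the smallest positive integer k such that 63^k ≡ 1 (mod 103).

The order of 63 must divide φ(103) = 103 − 1 = 102 = 2 · 3 · 17.
Divisors of 102: 1, 2, 3, 6, 17, 34, 51, 102.
Evaluate successive powers at the divisors of 102:
63^1 ≡ 63 (mod 103)
63^2 ≡ 55 (mod 103)
63^3 ≡ 66 (mod 103)
63^6 ≡ 30 (mod 103)
63^17 ≡ 46 (mod 103)
63^34 ≡ 56 (mod 103)
63^51 ≡ 1 (mod 103) ✓
Therefore the multiplicative order of 63 modulo 103 is 51.

51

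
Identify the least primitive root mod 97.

φ(97) = 97 − 1 = 96 = 2^5 · 3.
Test candidates g = 2, 3, … against the prime factors q ∈ {2, 3} of φ(97): g is a generator iff g^(96/q) ≢ 1 for every such q.
g = 2: 2^48 ≡ 1 — hits 1, so not a primitive root.
g = 3: 3^48 ≡ 1 — hits 1, so not a primitive root.
g = 4: 4^48 ≡ 1 — hits 1, so not a primitive root.
g = 5: 5^48 ≡ 96; 5^32 ≡ 35 — none is 1, so 5 is a primitive root.
The smallest primitive root modulo 97 is 5.

5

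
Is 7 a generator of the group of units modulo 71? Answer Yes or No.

Yes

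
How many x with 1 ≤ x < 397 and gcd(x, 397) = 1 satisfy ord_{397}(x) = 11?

φ(397) = 397 − 1 = 396 = 2^2 · 3^2 · 11.
In a cyclic group of order 396, there are φ(d) elements of order d for each divisor d of 396, and zero for non-divisors.
11 | 396, and φ(11) = 11 − 1 = 10.

10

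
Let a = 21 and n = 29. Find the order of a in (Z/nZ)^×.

By Lagrange's theorem, ord_29(21) divides φ(29) = 29 − 1 = 28 = 2^2 · 7.
Divisors of 28: 1, 2, 4, 7, 14, 28.
Check 21^d mod 29 for each divisor in increasing order:
21^1 ≡ 21
21^2 ≡ 6
21^4 ≡ 7
21^7 ≡ 12
21^14 ≡ 28
21^28 ≡ 1
The smallest such exponent is 28, so the order of 21 is 28.

28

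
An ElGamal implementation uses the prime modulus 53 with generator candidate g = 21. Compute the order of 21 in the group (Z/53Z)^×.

52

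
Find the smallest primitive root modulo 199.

3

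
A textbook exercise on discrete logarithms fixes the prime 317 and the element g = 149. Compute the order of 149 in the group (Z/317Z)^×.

79

Since 149 ∈ (Z/317Z)^×, its order divides φ(317) = 317 − 1 = 316 = 2^2 · 79.
Divisors of 316: 1, 2, 4, 79, 158, 316.
Check 149^d mod 317 for each divisor in increasing order:
149^1 ≡ 149 (mod 317)
149^2 ≡ 11 (mod 317)
149^4 ≡ 121 (mod 317)
149^79 ≡ 1 (mod 317) ✓
Therefore the multiplicative order of 149 modulo 317 is 79.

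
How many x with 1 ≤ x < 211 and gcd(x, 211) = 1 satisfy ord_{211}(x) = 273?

φ(211) = 211 − 1 = 210 = 2 · 3 · 5 · 7.
Since (Z/211Z)^× is cyclic of order 210, the number of elements of order d is φ(d) when d | 210 and 0 otherwise.
Here 210 is not a multiple of 273, so there are no elements of order 273.

0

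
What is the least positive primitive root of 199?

3

φ(199) = 199 − 1 = 198 = 2 · 3^2 · 11.
Test candidates g = 2, 3, … against the prime factors q ∈ {2, 3, 11} of φ(199): g is a generator iff g^(198/q) ≢ 1 for every such q.
g = 2: 2^99 ≡ 1 — hits 1, so not a primitive root.
g = 3: 3^99 ≡ 198; 3^66 ≡ 106; 3^18 ≡ 125 — none is 1, so 3 is a primitive root.
The smallest primitive root modulo 199 is 3.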